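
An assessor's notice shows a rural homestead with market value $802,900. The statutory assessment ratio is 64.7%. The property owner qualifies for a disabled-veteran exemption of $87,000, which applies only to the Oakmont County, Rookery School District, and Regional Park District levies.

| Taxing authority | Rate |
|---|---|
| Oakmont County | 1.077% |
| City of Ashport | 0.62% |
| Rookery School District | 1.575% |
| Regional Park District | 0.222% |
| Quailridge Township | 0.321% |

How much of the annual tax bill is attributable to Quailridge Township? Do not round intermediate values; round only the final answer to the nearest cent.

Assessed value = $802,900 × 0.647 = $519,476.3
Quailridge Township taxable value = $519,476.3 (exemption does not apply)
Quailridge Township levy = $519,476.3 × 0.00321 = $1,667.518923

$1,667.52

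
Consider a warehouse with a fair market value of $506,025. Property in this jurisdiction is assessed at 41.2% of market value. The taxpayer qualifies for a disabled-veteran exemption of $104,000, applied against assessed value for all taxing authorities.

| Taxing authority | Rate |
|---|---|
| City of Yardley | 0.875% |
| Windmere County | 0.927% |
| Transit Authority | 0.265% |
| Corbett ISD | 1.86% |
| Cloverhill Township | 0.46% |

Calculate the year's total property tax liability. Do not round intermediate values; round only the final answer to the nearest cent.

Assessed value = $506,025 × 0.412 = $208,482.3
Taxable value = $208,482.3 − $104,000 = $104,482.3
City of Yardley: $104,482.3 × 0.00875 = $914.220125
Windmere County: $104,482.3 × 0.00927 = $968.550921
Transit Authority: $104,482.3 × 0.00265 = $276.878095
Corbett ISD: $104,482.3 × 0.0186 = $1,943.37078
Cloverhill Township: $104,482.3 × 0.0046 = $480.61858
Total = $914.220125 + $968.550921 + $276.878095 + $1,943.37078 + $480.61858 = $4,583.638501

$4,583.64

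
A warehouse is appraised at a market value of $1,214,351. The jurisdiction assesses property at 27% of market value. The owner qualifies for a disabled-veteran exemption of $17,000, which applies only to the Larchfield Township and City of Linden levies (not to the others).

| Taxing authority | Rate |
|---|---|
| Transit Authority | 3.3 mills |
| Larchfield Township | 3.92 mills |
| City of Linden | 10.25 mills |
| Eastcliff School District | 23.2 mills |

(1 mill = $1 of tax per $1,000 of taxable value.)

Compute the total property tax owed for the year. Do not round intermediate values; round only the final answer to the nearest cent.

Assessed value = $1,214,351 × 0.27 = $327,874.77
Transit Authority: $327,874.77 × 0.0033 = $1,081.986741
Larchfield Township: ($327,874.77 − $17,000) × 0.00392 = $310,874.77 × 0.00392 = $1,218.6290984
City of Linden: ($327,874.77 − $17,000) × 0.01025 = $310,874.77 × 0.01025 = $3,186.4663925
Eastcliff School District: $327,874.77 × 0.0232 = $7,606.694664
Total = $13,093.7768959

$13,093.78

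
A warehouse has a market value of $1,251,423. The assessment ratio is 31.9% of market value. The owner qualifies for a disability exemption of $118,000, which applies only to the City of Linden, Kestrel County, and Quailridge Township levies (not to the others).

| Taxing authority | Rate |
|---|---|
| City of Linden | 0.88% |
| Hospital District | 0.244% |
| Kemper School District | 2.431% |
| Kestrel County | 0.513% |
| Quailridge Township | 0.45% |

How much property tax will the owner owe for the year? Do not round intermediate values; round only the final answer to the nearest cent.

$15,861.29

Assessed value = $1,251,423 × 0.319 = $399,203.937
City of Linden: ($399,203.937 − $118,000) × 0.0088 = $281,203.937 × 0.0088 = $2,474.5946456
Hospital District: $399,203.937 × 0.00244 = $974.05760628
Kemper School District: $399,203.937 × 0.02431 = $9,704.64770847
Kestrel County: ($399,203.937 − $118,000) × 0.00513 = $281,203.937 × 0.00513 = $1,442.57619681
Quailridge Township: ($399,203.937 − $118,000) × 0.0045 = $281,203.937 × 0.0045 = $1,265.4177165
Total = $15,861.29387366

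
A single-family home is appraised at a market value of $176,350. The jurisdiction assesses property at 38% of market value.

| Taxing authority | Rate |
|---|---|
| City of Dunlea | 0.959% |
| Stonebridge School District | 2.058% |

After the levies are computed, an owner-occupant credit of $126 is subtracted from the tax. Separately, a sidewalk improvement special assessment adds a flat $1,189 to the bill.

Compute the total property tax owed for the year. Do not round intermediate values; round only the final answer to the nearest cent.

Assessed value = $176,350 × 0.38 = $67,013
City of Dunlea: $67,013 × 0.00959 = $642.65467
Stonebridge School District: $67,013 × 0.02058 = $1,379.12754
Levies subtotal = $2,021.78221
After credit = $2,021.78221 − $126 = $1,895.78221
Total = $1,895.78221 + $1,189 = $3,084.78221

$3,084.78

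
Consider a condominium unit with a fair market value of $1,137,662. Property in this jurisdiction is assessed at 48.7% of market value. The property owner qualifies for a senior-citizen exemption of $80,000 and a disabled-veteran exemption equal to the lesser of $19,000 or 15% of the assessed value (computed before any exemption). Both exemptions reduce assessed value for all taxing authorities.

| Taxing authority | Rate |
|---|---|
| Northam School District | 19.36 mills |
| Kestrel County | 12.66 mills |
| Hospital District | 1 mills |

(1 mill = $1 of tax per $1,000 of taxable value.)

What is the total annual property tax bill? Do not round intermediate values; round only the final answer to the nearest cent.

$15,025.47

Assessed value = $1,137,662 × 0.487 = $554,041.394
Disabled-veteran exemption = min($19,000, 15% × $554,041.394) = min($19,000, $83,106.2091) = $19,000 (dollar cap binds)
Taxable value = $554,041.394 − $80,000 − $19,000 = $455,041.394
Northam School District: $455,041.394 × 0.01936 = $8,809.60138784
Kestrel County: $455,041.394 × 0.01266 = $5,760.82404804
Hospital District: $455,041.394 × 0.001 = $455.041394
Total = $15,025.46682988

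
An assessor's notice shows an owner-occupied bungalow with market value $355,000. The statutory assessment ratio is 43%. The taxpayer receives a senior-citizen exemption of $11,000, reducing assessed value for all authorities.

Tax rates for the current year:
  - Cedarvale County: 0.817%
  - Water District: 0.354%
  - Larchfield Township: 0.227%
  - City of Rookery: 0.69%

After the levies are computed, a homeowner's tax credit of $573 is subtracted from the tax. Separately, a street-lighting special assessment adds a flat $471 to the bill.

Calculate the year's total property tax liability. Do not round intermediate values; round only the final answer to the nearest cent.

$2,855.65

Assessed value = $355,000 × 0.43 = $152,650
Taxable value = $152,650 − $11,000 = $141,650
Cedarvale County: $141,650 × 0.00817 = $1,157.2805
Water District: $141,650 × 0.00354 = $501.441
Larchfield Township: $141,650 × 0.00227 = $321.5455
City of Rookery: $141,650 × 0.0069 = $977.385
Levies subtotal = $2,957.652
After credit = $2,957.652 − $573 = $2,384.652
Total = $2,384.652 + $471 = $2,855.652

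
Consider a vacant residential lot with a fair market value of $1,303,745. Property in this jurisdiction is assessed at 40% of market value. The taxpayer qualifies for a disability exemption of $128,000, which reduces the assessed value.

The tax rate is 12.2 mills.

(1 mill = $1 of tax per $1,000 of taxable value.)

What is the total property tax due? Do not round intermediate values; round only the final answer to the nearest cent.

Assessed value = $1,303,745 × 0.4 = $521,498
Taxable value = $521,498 − $128,000 = $393,498
Tax = $393,498 × 0.0122 = $4,800.6756

$4,800.68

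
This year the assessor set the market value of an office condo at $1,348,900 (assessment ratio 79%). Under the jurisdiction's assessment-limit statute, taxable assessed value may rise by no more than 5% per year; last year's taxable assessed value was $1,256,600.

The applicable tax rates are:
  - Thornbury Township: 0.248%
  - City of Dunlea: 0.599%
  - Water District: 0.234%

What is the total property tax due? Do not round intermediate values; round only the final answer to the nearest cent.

Uncapped assessed value = $1,348,900 × 0.79 = $1,065,631
Cap limit = $1,256,600 × 1.05 = $1,319,430
Taxable assessed value = min($1,065,631, $1,319,430) = $1,065,631 (cap does not bind)
Thornbury Township: $1,065,631 × 0.00248 = $2,642.76488
City of Dunlea: $1,065,631 × 0.00599 = $6,383.12969
Water District: $1,065,631 × 0.00234 = $2,493.57654
Total = $11,519.47111

$11,519.47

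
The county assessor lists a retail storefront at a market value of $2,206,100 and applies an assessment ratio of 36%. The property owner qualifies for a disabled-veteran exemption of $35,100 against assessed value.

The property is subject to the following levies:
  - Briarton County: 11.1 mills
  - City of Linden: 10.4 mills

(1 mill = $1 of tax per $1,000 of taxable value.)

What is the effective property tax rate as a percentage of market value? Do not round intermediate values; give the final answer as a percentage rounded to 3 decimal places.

0.740%

Assessed value = $2,206,100 × 0.36 = $794,196
Taxable value = $794,196 − $35,100 = $759,096
Briarton County: $759,096 × 0.0111 = $8,425.9656
City of Linden: $759,096 × 0.0104 = $7,894.5984
Total tax = $16,320.564
Effective rate = $16,320.564 ÷ $2,206,100 = 0.740% of market value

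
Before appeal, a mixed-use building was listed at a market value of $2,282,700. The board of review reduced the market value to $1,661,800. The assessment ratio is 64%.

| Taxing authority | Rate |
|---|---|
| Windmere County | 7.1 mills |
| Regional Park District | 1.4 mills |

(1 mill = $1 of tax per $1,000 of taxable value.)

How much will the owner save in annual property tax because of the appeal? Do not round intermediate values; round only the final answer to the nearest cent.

Old assessed value = $2,282,700 × 0.64 = $1,460,928
New assessed value = $1,661,800 × 0.64 = $1,063,552
Combined rate = 0.0071 + 0.0014 = 0.0085
Old tax = $1,460,928 × 0.0085 = $12,417.888
New tax = $1,063,552 × 0.0085 = $9,040.192
Reduction = $12,417.888 − $9,040.192 = $3,377.696

$3,377.70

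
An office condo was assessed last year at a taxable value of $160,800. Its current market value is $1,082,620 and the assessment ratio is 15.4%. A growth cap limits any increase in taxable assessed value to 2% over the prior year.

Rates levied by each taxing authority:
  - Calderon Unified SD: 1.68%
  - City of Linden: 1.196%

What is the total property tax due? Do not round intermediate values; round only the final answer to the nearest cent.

Uncapped assessed value = $1,082,620 × 0.154 = $166,723.48
Cap limit = $160,800 × 1.02 = $164,016
Taxable assessed value = min($166,723.48, $164,016) = $164,016 (cap binds)
Calderon Unified SD: $164,016 × 0.0168 = $2,755.4688
City of Linden: $164,016 × 0.01196 = $1,961.63136
Total = $4,717.10016

$4,717.10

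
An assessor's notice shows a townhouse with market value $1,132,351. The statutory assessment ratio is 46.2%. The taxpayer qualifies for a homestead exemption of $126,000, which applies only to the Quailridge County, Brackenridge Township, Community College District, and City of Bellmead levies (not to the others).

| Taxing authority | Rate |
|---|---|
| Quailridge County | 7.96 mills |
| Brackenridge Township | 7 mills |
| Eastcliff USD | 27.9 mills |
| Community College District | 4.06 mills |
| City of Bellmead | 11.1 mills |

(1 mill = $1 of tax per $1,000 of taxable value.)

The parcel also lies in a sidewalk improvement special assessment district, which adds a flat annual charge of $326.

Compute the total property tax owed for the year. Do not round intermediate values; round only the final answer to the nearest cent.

$26,883.82

Assessed value = $1,132,351 × 0.462 = $523,146.162
Quailridge County: ($523,146.162 − $126,000) × 0.00796 = $397,146.162 × 0.00796 = $3,161.28344952
Brackenridge Township: ($523,146.162 − $126,000) × 0.007 = $397,146.162 × 0.007 = $2,780.023134
Eastcliff USD: $523,146.162 × 0.0279 = $14,595.7779198
Community College District: ($523,146.162 − $126,000) × 0.00406 = $397,146.162 × 0.00406 = $1,612.41341772
City of Bellmead: ($523,146.162 − $126,000) × 0.0111 = $397,146.162 × 0.0111 = $4,408.3223982
Levies subtotal = $26,557.82031924
Total = $26,557.82031924 + $326 = $26,883.82031924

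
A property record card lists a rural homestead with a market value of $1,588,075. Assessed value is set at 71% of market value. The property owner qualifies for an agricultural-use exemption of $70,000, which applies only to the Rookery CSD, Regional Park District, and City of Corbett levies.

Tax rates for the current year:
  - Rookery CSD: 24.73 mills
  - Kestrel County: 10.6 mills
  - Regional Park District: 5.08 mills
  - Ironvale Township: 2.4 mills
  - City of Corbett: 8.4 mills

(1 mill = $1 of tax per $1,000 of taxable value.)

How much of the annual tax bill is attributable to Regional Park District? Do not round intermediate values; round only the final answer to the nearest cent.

Assessed value = $1,588,075 × 0.71 = $1,127,533.25
Regional Park District taxable value = $1,127,533.25 − $70,000 = $1,057,533.25
Regional Park District levy = $1,057,533.25 × 0.00508 = $5,372.26891

$5,372.27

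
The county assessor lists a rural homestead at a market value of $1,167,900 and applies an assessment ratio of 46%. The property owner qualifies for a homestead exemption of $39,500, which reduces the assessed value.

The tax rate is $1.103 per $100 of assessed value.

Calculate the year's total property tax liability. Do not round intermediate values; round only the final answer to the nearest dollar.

$5,490

Assessed value = $1,167,900 × 0.46 = $537,234
Taxable value = $537,234 − $39,500 = $497,734
Tax = $497,734 × 0.01103 = $5,490.00602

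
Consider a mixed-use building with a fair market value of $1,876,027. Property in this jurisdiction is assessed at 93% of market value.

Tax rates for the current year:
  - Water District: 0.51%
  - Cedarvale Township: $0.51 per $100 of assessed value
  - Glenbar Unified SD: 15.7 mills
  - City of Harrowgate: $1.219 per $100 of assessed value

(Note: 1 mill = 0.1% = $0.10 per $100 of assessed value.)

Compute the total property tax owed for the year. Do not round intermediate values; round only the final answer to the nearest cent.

$66,455.82

Assessed value = $1,876,027 × 0.93 = $1,744,705.11
Water District: $1,744,705.11 × 0.0051 = $8,897.996061
Cedarvale Township: $1,744,705.11 × 0.0051 = $8,897.996061
Glenbar Unified SD: $1,744,705.11 × 0.0157 = $27,391.870227
City of Harrowgate: $1,744,705.11 × 0.01219 = $21,267.9552909
Total = $66,455.8176399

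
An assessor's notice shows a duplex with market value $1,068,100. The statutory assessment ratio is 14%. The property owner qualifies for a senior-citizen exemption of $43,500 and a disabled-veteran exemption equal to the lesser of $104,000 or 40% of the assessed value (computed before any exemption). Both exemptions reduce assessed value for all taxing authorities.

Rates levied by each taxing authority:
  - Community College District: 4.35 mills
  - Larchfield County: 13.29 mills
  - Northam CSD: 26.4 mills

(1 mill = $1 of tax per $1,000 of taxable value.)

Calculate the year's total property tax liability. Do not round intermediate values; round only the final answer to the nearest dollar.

Assessed value = $1,068,100 × 0.14 = $149,534
Disabled-veteran exemption = min($104,000, 40% × $149,534) = min($104,000, $59,813.6) = $59,813.6 (percentage binds)
Taxable value = $149,534 − $43,500 − $59,813.6 = $46,220.4
Community College District: $46,220.4 × 0.00435 = $201.05874
Larchfield County: $46,220.4 × 0.01329 = $614.269116
Northam CSD: $46,220.4 × 0.0264 = $1,220.21856
Total = $2,035.546416

$2,036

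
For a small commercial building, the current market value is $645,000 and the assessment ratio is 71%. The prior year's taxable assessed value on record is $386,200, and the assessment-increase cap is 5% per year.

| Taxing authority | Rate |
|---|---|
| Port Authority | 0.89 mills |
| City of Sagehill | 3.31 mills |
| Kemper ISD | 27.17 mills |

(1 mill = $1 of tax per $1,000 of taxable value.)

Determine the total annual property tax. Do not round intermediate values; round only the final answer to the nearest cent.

Uncapped assessed value = $645,000 × 0.71 = $457,950
Cap limit = $386,200 × 1.05 = $405,510
Taxable assessed value = min($457,950, $405,510) = $405,510 (cap binds)
Port Authority: $405,510 × 0.00089 = $360.9039
City of Sagehill: $405,510 × 0.00331 = $1,342.2381
Kemper ISD: $405,510 × 0.02717 = $11,017.7067
Total = $12,720.8487

$12,720.85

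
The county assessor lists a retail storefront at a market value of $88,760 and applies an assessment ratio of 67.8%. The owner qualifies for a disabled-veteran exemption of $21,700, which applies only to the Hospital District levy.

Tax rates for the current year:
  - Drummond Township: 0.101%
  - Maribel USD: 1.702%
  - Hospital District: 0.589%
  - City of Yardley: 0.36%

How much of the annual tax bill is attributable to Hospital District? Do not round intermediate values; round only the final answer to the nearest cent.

$226.64

Assessed value = $88,760 × 0.678 = $60,179.28
Hospital District taxable value = $60,179.28 − $21,700 = $38,479.28
Hospital District levy = $38,479.28 × 0.00589 = $226.6429592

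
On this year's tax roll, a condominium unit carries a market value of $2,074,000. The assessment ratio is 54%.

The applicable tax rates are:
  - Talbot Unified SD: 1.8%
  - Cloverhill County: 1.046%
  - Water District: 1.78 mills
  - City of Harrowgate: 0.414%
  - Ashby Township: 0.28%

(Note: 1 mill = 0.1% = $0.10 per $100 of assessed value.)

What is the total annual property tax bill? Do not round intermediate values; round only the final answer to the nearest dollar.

$41,640

Assessed value = $2,074,000 × 0.54 = $1,119,960
Talbot Unified SD: $1,119,960 × 0.018 = $20,159.28
Cloverhill County: $1,119,960 × 0.01046 = $11,714.7816
Water District: $1,119,960 × 0.00178 = $1,993.5288
City of Harrowgate: $1,119,960 × 0.00414 = $4,636.6344
Ashby Township: $1,119,960 × 0.0028 = $3,135.888
Total = $41,640.1128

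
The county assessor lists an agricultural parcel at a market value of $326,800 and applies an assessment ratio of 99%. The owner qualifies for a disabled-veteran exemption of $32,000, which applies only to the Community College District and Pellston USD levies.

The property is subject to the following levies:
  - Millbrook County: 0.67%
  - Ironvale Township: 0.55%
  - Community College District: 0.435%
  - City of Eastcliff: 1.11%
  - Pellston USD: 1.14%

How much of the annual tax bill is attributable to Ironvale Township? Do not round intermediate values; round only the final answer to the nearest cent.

$1,779.43

Assessed value = $326,800 × 0.99 = $323,532
Ironvale Township taxable value = $323,532 (exemption does not apply)
Ironvale Township levy = $323,532 × 0.0055 = $1,779.426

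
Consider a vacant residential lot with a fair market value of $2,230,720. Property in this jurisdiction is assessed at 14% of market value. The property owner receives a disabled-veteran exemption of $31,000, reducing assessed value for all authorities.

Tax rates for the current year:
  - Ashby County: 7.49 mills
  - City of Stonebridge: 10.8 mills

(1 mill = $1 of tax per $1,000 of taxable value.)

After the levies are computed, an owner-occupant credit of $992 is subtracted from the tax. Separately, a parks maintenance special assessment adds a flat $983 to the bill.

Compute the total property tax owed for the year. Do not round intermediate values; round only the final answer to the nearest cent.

Assessed value = $2,230,720 × 0.14 = $312,300.8
Taxable value = $312,300.8 − $31,000 = $281,300.8
Ashby County: $281,300.8 × 0.00749 = $2,106.942992
City of Stonebridge: $281,300.8 × 0.0108 = $3,038.04864
Levies subtotal = $5,144.991632
After credit = $5,144.991632 − $992 = $4,152.991632
Total = $4,152.991632 + $983 = $5,135.991632

$5,135.99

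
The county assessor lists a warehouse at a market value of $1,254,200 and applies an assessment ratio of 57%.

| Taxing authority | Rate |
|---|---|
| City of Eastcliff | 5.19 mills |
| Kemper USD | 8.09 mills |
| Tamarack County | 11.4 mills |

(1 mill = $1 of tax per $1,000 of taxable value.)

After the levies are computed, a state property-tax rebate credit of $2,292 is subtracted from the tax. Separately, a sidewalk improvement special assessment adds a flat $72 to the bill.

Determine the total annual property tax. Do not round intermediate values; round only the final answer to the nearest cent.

$15,423.58

Assessed value = $1,254,200 × 0.57 = $714,894
City of Eastcliff: $714,894 × 0.00519 = $3,710.29986
Kemper USD: $714,894 × 0.00809 = $5,783.49246
Tamarack County: $714,894 × 0.0114 = $8,149.7916
Levies subtotal = $17,643.58392
After credit = $17,643.58392 − $2,292 = $15,351.58392
Total = $15,351.58392 + $72 = $15,423.58392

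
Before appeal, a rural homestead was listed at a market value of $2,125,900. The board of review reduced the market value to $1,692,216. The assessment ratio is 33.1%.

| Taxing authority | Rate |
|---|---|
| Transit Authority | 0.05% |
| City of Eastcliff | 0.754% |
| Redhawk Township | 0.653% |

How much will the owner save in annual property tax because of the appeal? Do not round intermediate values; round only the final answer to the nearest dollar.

Old assessed value = $2,125,900 × 0.331 = $703,672.9
New assessed value = $1,692,216 × 0.331 = $560,123.496
Combined rate = 0.0005 + 0.00754 + 0.00653 = 0.01457
Old tax = $703,672.9 × 0.01457 = $10,252.514153
New tax = $560,123.496 × 0.01457 = $8,160.99933672
Reduction = $10,252.514153 − $8,160.99933672 = $2,091.51481628

$2,092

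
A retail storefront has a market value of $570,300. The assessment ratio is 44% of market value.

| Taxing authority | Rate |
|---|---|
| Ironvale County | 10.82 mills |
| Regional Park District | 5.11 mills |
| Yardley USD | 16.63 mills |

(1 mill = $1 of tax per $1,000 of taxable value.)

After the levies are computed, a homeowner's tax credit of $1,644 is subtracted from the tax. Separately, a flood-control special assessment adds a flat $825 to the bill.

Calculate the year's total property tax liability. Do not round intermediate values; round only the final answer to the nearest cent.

$7,351.35

Assessed value = $570,300 × 0.44 = $250,932
Ironvale County: $250,932 × 0.01082 = $2,715.08424
Regional Park District: $250,932 × 0.00511 = $1,282.26252
Yardley USD: $250,932 × 0.01663 = $4,172.99916
Levies subtotal = $8,170.34592
After credit = $8,170.34592 − $1,644 = $6,526.34592
Total = $6,526.34592 + $825 = $7,351.34592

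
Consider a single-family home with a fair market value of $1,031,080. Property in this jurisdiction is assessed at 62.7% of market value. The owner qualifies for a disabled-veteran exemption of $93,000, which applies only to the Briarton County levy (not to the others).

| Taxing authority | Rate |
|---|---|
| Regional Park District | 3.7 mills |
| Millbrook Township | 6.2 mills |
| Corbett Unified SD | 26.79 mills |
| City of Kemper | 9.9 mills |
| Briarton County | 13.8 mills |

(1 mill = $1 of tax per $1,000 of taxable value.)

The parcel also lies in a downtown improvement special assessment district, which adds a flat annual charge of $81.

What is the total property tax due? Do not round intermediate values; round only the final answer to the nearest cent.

$37,838.96

Assessed value = $1,031,080 × 0.627 = $646,487.16
Regional Park District: $646,487.16 × 0.0037 = $2,392.002492
Millbrook Township: $646,487.16 × 0.0062 = $4,008.220392
Corbett Unified SD: $646,487.16 × 0.02679 = $17,319.3910164
City of Kemper: $646,487.16 × 0.0099 = $6,400.222884
Briarton County: ($646,487.16 − $93,000) × 0.0138 = $553,487.16 × 0.0138 = $7,638.122808
Levies subtotal = $37,757.9595924
Total = $37,757.9595924 + $81 = $37,838.9595924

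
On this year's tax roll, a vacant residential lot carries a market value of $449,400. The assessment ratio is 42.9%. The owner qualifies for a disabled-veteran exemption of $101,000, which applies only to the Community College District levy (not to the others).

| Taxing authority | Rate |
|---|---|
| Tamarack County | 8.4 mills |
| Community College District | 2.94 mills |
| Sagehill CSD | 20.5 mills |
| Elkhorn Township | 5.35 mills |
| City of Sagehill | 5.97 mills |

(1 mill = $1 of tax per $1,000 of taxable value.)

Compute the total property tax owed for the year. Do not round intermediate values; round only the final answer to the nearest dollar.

$8,024

Assessed value = $449,400 × 0.429 = $192,792.6
Tamarack County: $192,792.6 × 0.0084 = $1,619.45784
Community College District: ($192,792.6 − $101,000) × 0.00294 = $91,792.6 × 0.00294 = $269.870244
Sagehill CSD: $192,792.6 × 0.0205 = $3,952.2483
Elkhorn Township: $192,792.6 × 0.00535 = $1,031.44041
City of Sagehill: $192,792.6 × 0.00597 = $1,150.971822
Total = $8,023.988616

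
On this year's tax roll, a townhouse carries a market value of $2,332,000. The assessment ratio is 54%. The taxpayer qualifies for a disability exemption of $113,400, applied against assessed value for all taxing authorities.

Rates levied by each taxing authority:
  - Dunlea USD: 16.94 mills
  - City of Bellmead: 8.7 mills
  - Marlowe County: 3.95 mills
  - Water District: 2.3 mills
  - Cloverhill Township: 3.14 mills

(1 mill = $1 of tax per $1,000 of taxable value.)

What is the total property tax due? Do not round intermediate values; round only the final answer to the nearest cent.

$40,140.18

Assessed value = $2,332,000 × 0.54 = $1,259,280
Taxable value = $1,259,280 − $113,400 = $1,145,880
Dunlea USD: $1,145,880 × 0.01694 = $19,411.2072
City of Bellmead: $1,145,880 × 0.0087 = $9,969.156
Marlowe County: $1,145,880 × 0.00395 = $4,526.226
Water District: $1,145,880 × 0.0023 = $2,635.524
Cloverhill Township: $1,145,880 × 0.00314 = $3,598.0632
Total = $19,411.2072 + $9,969.156 + $4,526.226 + $2,635.524 + $3,598.0632 = $40,140.1764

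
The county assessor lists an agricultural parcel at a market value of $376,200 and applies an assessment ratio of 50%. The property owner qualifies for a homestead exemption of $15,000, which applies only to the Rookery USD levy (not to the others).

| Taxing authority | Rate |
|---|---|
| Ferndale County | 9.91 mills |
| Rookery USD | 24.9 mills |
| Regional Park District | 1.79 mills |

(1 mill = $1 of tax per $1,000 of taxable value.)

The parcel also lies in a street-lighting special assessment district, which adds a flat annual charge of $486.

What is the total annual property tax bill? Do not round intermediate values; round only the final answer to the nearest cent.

$6,996.96

Assessed value = $376,200 × 0.5 = $188,100
Ferndale County: $188,100 × 0.00991 = $1,864.071
Rookery USD: ($188,100 − $15,000) × 0.0249 = $173,100 × 0.0249 = $4,310.19
Regional Park District: $188,100 × 0.00179 = $336.699
Levies subtotal = $6,510.96
Total = $6,510.96 + $486 = $6,996.96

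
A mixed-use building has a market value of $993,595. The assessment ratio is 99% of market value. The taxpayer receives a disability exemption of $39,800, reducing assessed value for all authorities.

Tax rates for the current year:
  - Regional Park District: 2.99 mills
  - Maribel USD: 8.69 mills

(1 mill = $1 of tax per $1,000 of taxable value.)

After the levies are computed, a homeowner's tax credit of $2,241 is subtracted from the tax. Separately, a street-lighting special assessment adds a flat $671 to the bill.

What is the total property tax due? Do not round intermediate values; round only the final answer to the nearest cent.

$9,454.27

Assessed value = $993,595 × 0.99 = $983,659.05
Taxable value = $983,659.05 − $39,800 = $943,859.05
Regional Park District: $943,859.05 × 0.00299 = $2,822.1385595
Maribel USD: $943,859.05 × 0.00869 = $8,202.1351445
Levies subtotal = $11,024.273704
After credit = $11,024.273704 − $2,241 = $8,783.273704
Total = $8,783.273704 + $671 = $9,454.273704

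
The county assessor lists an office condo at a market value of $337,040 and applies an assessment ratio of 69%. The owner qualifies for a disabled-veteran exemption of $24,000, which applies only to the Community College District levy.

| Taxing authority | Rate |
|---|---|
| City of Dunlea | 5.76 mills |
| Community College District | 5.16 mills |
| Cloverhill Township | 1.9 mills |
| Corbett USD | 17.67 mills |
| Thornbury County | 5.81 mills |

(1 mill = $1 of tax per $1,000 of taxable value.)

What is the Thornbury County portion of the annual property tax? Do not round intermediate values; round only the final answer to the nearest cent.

$1,351.16

Assessed value = $337,040 × 0.69 = $232,557.6
Thornbury County taxable value = $232,557.6 (exemption does not apply)
Thornbury County levy = $232,557.6 × 0.00581 = $1,351.159656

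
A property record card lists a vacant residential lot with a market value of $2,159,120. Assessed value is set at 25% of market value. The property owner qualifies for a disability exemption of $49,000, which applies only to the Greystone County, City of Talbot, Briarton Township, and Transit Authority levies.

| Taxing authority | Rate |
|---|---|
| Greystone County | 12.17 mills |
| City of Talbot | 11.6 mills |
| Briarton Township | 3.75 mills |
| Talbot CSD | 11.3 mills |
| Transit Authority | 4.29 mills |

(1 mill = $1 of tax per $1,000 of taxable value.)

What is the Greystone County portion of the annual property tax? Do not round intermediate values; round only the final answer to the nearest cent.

$5,972.79

Assessed value = $2,159,120 × 0.25 = $539,780
Greystone County taxable value = $539,780 − $49,000 = $490,780
Greystone County levy = $490,780 × 0.01217 = $5,972.7926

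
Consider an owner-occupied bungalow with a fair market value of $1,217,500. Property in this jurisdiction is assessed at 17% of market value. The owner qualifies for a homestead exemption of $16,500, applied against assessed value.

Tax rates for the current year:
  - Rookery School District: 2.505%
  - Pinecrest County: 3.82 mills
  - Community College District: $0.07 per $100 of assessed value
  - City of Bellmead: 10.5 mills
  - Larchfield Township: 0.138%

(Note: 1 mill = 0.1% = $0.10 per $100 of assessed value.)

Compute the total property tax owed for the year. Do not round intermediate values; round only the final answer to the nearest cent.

Assessed value = $1,217,500 × 0.17 = $206,975
Taxable value = $206,975 − $16,500 = $190,475
Rookery School District: $190,475 × 0.02505 = $4,771.39875
Pinecrest County: $190,475 × 0.00382 = $727.6145
Community College District: $190,475 × 0.0007 = $133.3325
City of Bellmead: $190,475 × 0.0105 = $1,999.9875
Larchfield Township: $190,475 × 0.00138 = $262.8555
Total = $7,895.18875

$7,895.19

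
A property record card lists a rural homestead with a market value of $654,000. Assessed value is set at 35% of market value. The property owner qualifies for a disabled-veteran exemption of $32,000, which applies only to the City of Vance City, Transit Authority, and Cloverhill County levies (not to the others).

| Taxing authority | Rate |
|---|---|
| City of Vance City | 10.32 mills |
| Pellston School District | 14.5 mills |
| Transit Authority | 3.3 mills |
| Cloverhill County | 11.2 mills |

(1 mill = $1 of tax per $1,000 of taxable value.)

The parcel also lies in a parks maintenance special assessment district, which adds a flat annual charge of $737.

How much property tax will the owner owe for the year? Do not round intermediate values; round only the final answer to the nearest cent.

Assessed value = $654,000 × 0.35 = $228,900
City of Vance City: ($228,900 − $32,000) × 0.01032 = $196,900 × 0.01032 = $2,032.008
Pellston School District: $228,900 × 0.0145 = $3,319.05
Transit Authority: ($228,900 − $32,000) × 0.0033 = $196,900 × 0.0033 = $649.77
Cloverhill County: ($228,900 − $32,000) × 0.0112 = $196,900 × 0.0112 = $2,205.28
Levies subtotal = $8,206.108
Total = $8,206.108 + $737 = $8,943.108

$8,943.11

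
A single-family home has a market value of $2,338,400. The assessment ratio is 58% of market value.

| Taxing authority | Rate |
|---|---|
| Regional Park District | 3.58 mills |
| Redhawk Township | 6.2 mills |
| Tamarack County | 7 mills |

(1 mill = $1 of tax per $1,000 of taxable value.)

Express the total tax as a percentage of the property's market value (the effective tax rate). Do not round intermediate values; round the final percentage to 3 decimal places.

Assessed value = $2,338,400 × 0.58 = $1,356,272
Regional Park District: $1,356,272 × 0.00358 = $4,855.45376
Redhawk Township: $1,356,272 × 0.0062 = $8,408.8864
Tamarack County: $1,356,272 × 0.007 = $9,493.904
Total tax = $22,758.24416
Effective rate = $22,758.24416 ÷ $2,338,400 = 0.973% of market value

0.973%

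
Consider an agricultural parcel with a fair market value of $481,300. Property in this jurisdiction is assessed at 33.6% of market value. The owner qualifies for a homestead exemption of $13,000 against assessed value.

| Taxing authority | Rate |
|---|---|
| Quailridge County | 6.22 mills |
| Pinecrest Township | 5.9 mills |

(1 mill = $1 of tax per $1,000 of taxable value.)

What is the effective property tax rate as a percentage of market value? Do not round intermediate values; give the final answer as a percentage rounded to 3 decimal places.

Assessed value = $481,300 × 0.336 = $161,716.8
Taxable value = $161,716.8 − $13,000 = $148,716.8
Quailridge County: $148,716.8 × 0.00622 = $925.018496
Pinecrest Township: $148,716.8 × 0.0059 = $877.42912
Total tax = $1,802.447616
Effective rate = $1,802.447616 ÷ $481,300 = 0.374% of market value

0.374%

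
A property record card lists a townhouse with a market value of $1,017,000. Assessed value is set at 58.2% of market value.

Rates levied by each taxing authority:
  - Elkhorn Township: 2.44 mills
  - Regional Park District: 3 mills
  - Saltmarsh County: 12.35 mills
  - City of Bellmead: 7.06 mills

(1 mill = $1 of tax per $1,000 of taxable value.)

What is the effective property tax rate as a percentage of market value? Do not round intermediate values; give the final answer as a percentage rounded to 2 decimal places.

1.45%

Assessed value = $1,017,000 × 0.582 = $591,894
Elkhorn Township: $591,894 × 0.00244 = $1,444.22136
Regional Park District: $591,894 × 0.003 = $1,775.682
Saltmarsh County: $591,894 × 0.01235 = $7,309.8909
City of Bellmead: $591,894 × 0.00706 = $4,178.77164
Total tax = $14,708.5659
Effective rate = $14,708.5659 ÷ $1,017,000 = 1.45% of market value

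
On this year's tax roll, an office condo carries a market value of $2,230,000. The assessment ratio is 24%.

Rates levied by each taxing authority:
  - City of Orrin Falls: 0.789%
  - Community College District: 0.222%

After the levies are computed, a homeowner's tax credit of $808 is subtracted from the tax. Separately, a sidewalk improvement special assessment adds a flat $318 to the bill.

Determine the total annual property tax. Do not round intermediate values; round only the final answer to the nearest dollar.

$4,921

Assessed value = $2,230,000 × 0.24 = $535,200
City of Orrin Falls: $535,200 × 0.00789 = $4,222.728
Community College District: $535,200 × 0.00222 = $1,188.144
Levies subtotal = $5,410.872
After credit = $5,410.872 − $808 = $4,602.872
Total = $4,602.872 + $318 = $4,920.872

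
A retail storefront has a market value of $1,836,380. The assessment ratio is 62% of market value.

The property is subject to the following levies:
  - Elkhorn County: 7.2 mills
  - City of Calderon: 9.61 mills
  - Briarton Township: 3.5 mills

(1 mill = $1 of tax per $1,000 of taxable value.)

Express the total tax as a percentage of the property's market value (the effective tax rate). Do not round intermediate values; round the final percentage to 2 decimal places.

Assessed value = $1,836,380 × 0.62 = $1,138,555.6
Elkhorn County: $1,138,555.6 × 0.0072 = $8,197.60032
City of Calderon: $1,138,555.6 × 0.00961 = $10,941.519316
Briarton Township: $1,138,555.6 × 0.0035 = $3,984.9446
Total tax = $23,124.064236
Effective rate = $23,124.064236 ÷ $1,836,380 = 1.26% of market value

1.26%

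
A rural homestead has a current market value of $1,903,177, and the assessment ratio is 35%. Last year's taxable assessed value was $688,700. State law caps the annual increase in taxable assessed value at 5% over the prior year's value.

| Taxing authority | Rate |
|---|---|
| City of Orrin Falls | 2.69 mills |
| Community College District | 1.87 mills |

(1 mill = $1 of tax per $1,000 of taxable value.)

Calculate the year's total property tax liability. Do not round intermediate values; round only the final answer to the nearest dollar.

Uncapped assessed value = $1,903,177 × 0.35 = $666,111.95
Cap limit = $688,700 × 1.05 = $723,135
Taxable assessed value = min($666,111.95, $723,135) = $666,111.95 (cap does not bind)
City of Orrin Falls: $666,111.95 × 0.00269 = $1,791.8411455
Community College District: $666,111.95 × 0.00187 = $1,245.6293465
Total = $3,037.470492

$3,037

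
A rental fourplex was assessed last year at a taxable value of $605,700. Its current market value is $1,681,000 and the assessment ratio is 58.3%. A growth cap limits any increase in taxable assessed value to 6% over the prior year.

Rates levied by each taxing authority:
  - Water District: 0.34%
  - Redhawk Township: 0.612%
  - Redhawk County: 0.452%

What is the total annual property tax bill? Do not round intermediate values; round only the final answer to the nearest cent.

$9,014.27

Uncapped assessed value = $1,681,000 × 0.583 = $980,023
Cap limit = $605,700 × 1.06 = $642,042
Taxable assessed value = min($980,023, $642,042) = $642,042 (cap binds)
Water District: $642,042 × 0.0034 = $2,182.9428
Redhawk Township: $642,042 × 0.00612 = $3,929.29704
Redhawk County: $642,042 × 0.00452 = $2,902.02984
Total = $9,014.26968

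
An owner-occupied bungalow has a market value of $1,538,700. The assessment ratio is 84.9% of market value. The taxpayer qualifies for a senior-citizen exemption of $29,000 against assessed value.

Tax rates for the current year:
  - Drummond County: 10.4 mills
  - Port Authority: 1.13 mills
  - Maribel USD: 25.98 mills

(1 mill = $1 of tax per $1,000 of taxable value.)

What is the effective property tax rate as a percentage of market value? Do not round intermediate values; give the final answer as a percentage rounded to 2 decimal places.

Assessed value = $1,538,700 × 0.849 = $1,306,356.3
Taxable value = $1,306,356.3 − $29,000 = $1,277,356.3
Drummond County: $1,277,356.3 × 0.0104 = $13,284.50552
Port Authority: $1,277,356.3 × 0.00113 = $1,443.412619
Maribel USD: $1,277,356.3 × 0.02598 = $33,185.716674
Total tax = $47,913.634813
Effective rate = $47,913.634813 ÷ $1,538,700 = 3.11% of market value

3.11%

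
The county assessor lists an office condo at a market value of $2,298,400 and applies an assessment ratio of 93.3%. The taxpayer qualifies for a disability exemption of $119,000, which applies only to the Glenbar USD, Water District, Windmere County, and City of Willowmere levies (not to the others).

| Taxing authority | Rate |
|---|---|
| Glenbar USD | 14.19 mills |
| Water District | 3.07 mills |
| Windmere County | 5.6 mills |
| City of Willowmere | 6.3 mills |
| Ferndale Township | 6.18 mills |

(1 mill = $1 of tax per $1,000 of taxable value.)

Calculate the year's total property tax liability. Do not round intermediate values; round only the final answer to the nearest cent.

$72,313.31

Assessed value = $2,298,400 × 0.933 = $2,144,407.2
Glenbar USD: ($2,144,407.2 − $119,000) × 0.01419 = $2,025,407.2 × 0.01419 = $28,740.528168
Water District: ($2,144,407.2 − $119,000) × 0.00307 = $2,025,407.2 × 0.00307 = $6,218.000104
Windmere County: ($2,144,407.2 − $119,000) × 0.0056 = $2,025,407.2 × 0.0056 = $11,342.28032
City of Willowmere: ($2,144,407.2 − $119,000) × 0.0063 = $2,025,407.2 × 0.0063 = $12,760.06536
Ferndale Township: $2,144,407.2 × 0.00618 = $13,252.436496
Total = $72,313.310448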